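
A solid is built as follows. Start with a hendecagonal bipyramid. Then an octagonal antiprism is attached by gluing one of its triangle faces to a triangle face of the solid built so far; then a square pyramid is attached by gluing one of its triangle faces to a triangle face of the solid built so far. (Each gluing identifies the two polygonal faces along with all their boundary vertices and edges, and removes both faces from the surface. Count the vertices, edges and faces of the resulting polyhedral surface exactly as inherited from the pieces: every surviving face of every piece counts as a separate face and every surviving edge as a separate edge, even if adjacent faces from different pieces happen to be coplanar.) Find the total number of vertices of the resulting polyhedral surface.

28

A hendecagonal bipyramid: V=13, E=33, F=22.
Attach an octagonal antiprism (V=16, E=32, F=18) along a 3-gon: merge 3 vertices and 3 edges, delete both glued faces → V=26, E=62, F=38.
Attach a square pyramid (V=5, E=8, F=5) along a 3-gon: merge 3 vertices and 3 edges, delete both glued faces → V=28, E=67, F=41.
Check: V − E + F = 28 − 67 + 41 = 2.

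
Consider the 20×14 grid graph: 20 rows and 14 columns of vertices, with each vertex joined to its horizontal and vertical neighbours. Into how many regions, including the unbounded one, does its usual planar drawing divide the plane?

The grid has V = 20·14 = 280 vertices and E = 20·13 + 14·19 = 526 edges.
F = 2 − V + E = 2 − 280 + 526 = 248.

248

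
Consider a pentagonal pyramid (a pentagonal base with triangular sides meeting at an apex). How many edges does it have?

10

A pyramid on an n-gon base has one n-gon and n triangles: V = 5 + 1 = 6, E = 2·5 = 10, F = 5 + 1 = 6.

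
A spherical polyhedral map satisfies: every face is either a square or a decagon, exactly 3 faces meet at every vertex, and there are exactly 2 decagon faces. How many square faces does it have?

Let x be the number of squares; then F = 2 + x.
Edge–face incidences: 2E = 10·2 + 4·x = 20 + 4x.
Every vertex has degree 3, so 3V = 2E.
Euler: V − E + F = 2 ⇒ (2E)/3 − E + (2 + x) = 2.
Multiply by 6: 2·(2E) − 3·(2E) + 6·(2 + x) = 12, i.e. 12 + 6x − (20 + 4x) = 12.
Collecting terms: 2x − 8 = 12, so 2x = 20, so x = 10.
Then 2E = 20 + 4·10 = 60, so E = 30, V = 2E/3 = 20, F = 2 + 10 = 12.

10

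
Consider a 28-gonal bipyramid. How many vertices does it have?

30

A bipyramid over an n-gon has 2n triangular faces and n + 2 vertices: V = 28 + 2 = 30, E = 3·28 = 84, F = 2·28 = 56.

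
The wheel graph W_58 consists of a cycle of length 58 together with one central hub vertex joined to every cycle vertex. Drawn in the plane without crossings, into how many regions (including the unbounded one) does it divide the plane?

59

W_58 has V = 58 + 1 = 59 vertices and E = 2·58 = 116 edges.
By Euler's formula F = 2 − V + E = 2 − 59 + 116 = 59.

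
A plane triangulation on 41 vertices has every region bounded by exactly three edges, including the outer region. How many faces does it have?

In a plane triangulation 3F = 2E and V − E + F = 2, so F = 2V − 4 = 2·41 − 4 = 78.

78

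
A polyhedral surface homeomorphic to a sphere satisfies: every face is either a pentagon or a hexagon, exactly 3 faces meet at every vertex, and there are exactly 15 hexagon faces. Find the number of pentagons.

12

Let x be the number of pentagons; then F = 15 + x.
Edge–face incidences: 2E = 6·15 + 5·x = 90 + 5x.
Every vertex has degree 3, so 3V = 2E.
Euler: V − E + F = 2 ⇒ (2E)/3 − E + (15 + x) = 2.
Multiply by 6: 2·(2E) − 3·(2E) + 6·(15 + x) = 12, i.e. 90 + 6x − (90 + 5x) = 12.
Collecting terms: x = 12.
Then 2E = 90 + 5·12 = 150, so E = 75, V = 2E/3 = 50, F = 15 + 12 = 27.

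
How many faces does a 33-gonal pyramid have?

34

A pyramid on an n-gon base has one n-gon and n triangles: V = 33 + 1 = 34, E = 2·33 = 66, F = 33 + 1 = 34.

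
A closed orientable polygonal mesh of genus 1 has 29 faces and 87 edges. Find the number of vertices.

58

For a closed orientable surface of genus 1, χ = 2 − 2·1 = 0.
V = 0 + E − F = 0 + 87 − 29 = 58.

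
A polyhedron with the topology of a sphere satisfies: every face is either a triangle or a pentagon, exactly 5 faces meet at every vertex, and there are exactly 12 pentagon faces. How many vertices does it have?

60

Let x be the number of triangles; then F = 12 + x.
Edge–face incidences: 2E = 5·12 + 3·x = 60 + 3x.
Every vertex has degree 5, so 5V = 2E.
Euler: V − E + F = 2 ⇒ (2E)/5 − E + (12 + x) = 2.
Multiply by 10: 2·(2E) − 5·(2E) + 10·(12 + x) = 20, i.e. 120 + 10x − 3·(60 + 3x) = 20.
Collecting terms: x − 60 = 20, so x = 80.
Then 2E = 60 + 3·80 = 300, so E = 150, V = 2E/5 = 60, F = 12 + 80 = 92.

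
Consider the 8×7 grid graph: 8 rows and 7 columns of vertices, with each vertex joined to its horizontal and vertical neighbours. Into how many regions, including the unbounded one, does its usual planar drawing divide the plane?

The grid has V = 8·7 = 56 vertices and E = 8·6 + 7·7 = 97 edges.
F = 2 − V + E = 2 − 56 + 97 = 43.

43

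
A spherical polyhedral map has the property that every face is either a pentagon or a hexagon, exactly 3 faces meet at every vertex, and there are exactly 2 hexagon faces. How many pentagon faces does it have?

Let x be the number of pentagons; then F = 2 + x.
Edge–face incidences: 2E = 6·2 + 5·x = 12 + 5x.
Every vertex has degree 3, so 3V = 2E.
Euler: V − E + F = 2 ⇒ (2E)/3 − E + (2 + x) = 2.
Multiply by 6: 2·(2E) − 3·(2E) + 6·(2 + x) = 12, i.e. 12 + 6x − (12 + 5x) = 12.
Collecting terms: x = 12.
Then 2E = 12 + 5·12 = 72, so E = 36, V = 2E/3 = 24, F = 2 + 12 = 14.

12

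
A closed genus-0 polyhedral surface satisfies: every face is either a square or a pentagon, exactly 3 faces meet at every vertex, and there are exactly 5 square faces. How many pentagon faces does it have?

Let x be the number of pentagons; then F = 5 + x.
Edge–face incidences: 2E = 4·5 + 5·x = 20 + 5x.
Every vertex has degree 3, so 3V = 2E.
Euler: V − E + F = 2 ⇒ (2E)/3 − E + (5 + x) = 2.
Multiply by 6: 2·(2E) − 3·(2E) + 6·(5 + x) = 12, i.e. 30 + 6x − (20 + 5x) = 12.
Collecting terms: x + 10 = 12, so x = 2.
Then 2E = 20 + 5·2 = 30, so E = 15, V = 2E/3 = 10, F = 5 + 2 = 7.

2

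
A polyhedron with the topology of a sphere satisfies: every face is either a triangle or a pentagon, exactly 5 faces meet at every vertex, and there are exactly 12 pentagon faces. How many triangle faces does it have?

Let x be the number of triangles; then F = 12 + x.
Edge–face incidences: 2E = 5·12 + 3·x = 60 + 3x.
Every vertex has degree 5, so 5V = 2E.
Euler: V − E + F = 2 ⇒ (2E)/5 − E + (12 + x) = 2.
Multiply by 10: 2·(2E) − 5·(2E) + 10·(12 + x) = 20, i.e. 120 + 10x − 3·(60 + 3x) = 20.
Collecting terms: x − 60 = 20, so x = 80.
Then 2E = 60 + 3·80 = 300, so E = 150, V = 2E/5 = 60, F = 12 + 80 = 92.

80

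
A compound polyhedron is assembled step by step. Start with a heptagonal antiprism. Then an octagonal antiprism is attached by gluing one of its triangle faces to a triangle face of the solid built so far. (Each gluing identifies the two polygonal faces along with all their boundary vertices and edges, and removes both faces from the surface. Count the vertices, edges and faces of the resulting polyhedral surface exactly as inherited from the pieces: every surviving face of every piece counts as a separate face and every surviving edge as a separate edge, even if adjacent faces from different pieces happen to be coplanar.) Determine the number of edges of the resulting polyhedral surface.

57

A heptagonal antiprism: V=14, E=28, F=16.
Attach an octagonal antiprism (V=16, E=32, F=18) along a 3-gon: merge 3 vertices and 3 edges, delete both glued faces → V=27, E=57, F=32.
Check: V − E + F = 27 − 57 + 32 = 2.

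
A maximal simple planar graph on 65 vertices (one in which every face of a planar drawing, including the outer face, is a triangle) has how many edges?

In a plane triangulation 3F = 2E and V − E + F = 2, so E = 3V − 6 = 3·65 − 6 = 189.

189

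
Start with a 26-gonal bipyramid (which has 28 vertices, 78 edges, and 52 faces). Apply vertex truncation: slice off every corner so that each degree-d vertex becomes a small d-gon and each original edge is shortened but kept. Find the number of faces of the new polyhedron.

80

Truncation replaces each original edge-end by a new vertex, so V′ = 2E = 156.
Each original edge survives, and each old vertex of degree d contributes d new edges; summing degrees gives Σd = 2E, so E′ = E + 2E = 3E = 234.
Each original face survives and each original vertex becomes one new face: F′ = F + V = 80.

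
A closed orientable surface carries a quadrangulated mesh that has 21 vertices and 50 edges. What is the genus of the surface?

3

Every face is a square and each edge borders two faces, so 4F = 2·50, giving F = 25.
χ = V − E + F = 21 − 50 + 25 = -4.
For a closed orientable surface χ = 2 − 2g, so g = (2 − (-4))/2 = 3.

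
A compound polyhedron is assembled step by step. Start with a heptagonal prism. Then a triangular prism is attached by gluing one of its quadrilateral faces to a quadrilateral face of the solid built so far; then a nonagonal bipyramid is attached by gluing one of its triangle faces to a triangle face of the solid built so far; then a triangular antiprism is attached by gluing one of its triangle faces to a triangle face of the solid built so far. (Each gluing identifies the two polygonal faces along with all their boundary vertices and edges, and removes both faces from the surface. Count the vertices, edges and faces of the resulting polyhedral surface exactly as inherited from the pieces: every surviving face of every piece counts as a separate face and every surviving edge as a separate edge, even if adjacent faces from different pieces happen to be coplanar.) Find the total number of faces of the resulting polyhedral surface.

34

A heptagonal prism: V=14, E=21, F=9.
Attach a triangular prism (V=6, E=9, F=5) along a 4-gon: merge 4 vertices and 4 edges, delete both glued faces → V=16, E=26, F=12.
Attach a nonagonal bipyramid (V=11, E=27, F=18) along a 3-gon: merge 3 vertices and 3 edges, delete both glued faces → V=24, E=50, F=28.
Attach a triangular antiprism (V=6, E=12, F=8) along a 3-gon: merge 3 vertices and 3 edges, delete both glued faces → V=27, E=59, F=34.
Check: V − E + F = 27 − 59 + 34 = 2.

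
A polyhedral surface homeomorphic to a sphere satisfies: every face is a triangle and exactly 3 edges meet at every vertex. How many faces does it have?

4

Each face has 3 edges and each edge borders two faces, so 2E = 3F.
Each vertex has degree 3, so 3V = 2E and hence V = 3F/3.
Euler: V − E + F = 2 ⇒ (3F/3) − (3F/2) + F = 2.
Multiply by 6: (6 − 9 + 6)F = 12, i.e. 3F = 12.
So F = 4, E = 3·4/2 = 6, V = 3·4/3 = 4.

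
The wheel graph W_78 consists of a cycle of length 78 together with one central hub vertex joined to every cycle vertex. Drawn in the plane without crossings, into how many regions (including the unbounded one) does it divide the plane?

W_78 has V = 78 + 1 = 79 vertices and E = 2·78 = 156 edges.
By Euler's formula F = 2 − V + E = 2 − 79 + 156 = 79.

79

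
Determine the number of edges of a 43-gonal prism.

A prism on an n-gon has two n-gon bases and n rectangular sides: V = 2·43 = 86, E = 3·43 = 129, F = 43 + 2 = 45.

129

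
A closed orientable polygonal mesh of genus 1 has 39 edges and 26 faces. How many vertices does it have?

13

For a closed orientable surface of genus 1, χ = 2 − 2·1 = 0.
V = 0 + E − F = 0 + 39 − 26 = 13.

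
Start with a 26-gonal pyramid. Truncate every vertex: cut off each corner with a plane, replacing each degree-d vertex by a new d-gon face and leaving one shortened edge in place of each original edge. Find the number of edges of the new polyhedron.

156

The base solid has V = 27, E = 52, F = 27.
Truncation replaces each original edge-end by a new vertex, so V′ = 2E = 104.
Each original edge survives, and each old vertex of degree d contributes d new edges; summing degrees gives Σd = 2E, so E′ = E + 2E = 3E = 156.
Each original face survives and each original vertex becomes one new face: F′ = F + V = 54.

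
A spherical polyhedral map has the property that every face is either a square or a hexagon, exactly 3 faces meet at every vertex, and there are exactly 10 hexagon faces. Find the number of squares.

Let x be the number of squares; then F = 10 + x.
Edge–face incidences: 2E = 6·10 + 4·x = 60 + 4x.
Every vertex has degree 3, so 3V = 2E.
Euler: V − E + F = 2 ⇒ (2E)/3 − E + (10 + x) = 2.
Multiply by 6: 2·(2E) − 3·(2E) + 6·(10 + x) = 12, i.e. 60 + 6x − (60 + 4x) = 12.
Collecting terms: 2x = 12, so x = 6.
Then 2E = 60 + 4·6 = 84, so E = 42, V = 2E/3 = 28, F = 10 + 6 = 16.

6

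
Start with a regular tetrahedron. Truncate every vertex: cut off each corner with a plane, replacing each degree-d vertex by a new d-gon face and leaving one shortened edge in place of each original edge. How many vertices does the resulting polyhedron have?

12

The base solid has V = 4, E = 6, F = 4.
Truncation replaces each original edge-end by a new vertex, so V′ = 2E = 12.
Each original edge survives, and each old vertex of degree d contributes d new edges; summing degrees gives Σd = 2E, so E′ = E + 2E = 3E = 18.
Each original face survives and each original vertex becomes one new face: F′ = F + V = 8.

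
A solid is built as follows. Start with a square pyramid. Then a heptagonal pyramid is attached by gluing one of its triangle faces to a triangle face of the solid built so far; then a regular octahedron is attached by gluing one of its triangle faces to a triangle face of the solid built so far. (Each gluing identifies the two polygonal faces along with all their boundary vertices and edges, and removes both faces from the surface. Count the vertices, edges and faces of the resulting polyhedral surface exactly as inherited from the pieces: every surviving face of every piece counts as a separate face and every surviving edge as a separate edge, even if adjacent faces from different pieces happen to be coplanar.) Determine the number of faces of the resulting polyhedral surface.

A square pyramid: V=5, E=8, F=5.
Attach a heptagonal pyramid (V=8, E=14, F=8) along a 3-gon: merge 3 vertices and 3 edges, delete both glued faces → V=10, E=19, F=11.
Attach a regular octahedron (V=6, E=12, F=8) along a 3-gon: merge 3 vertices and 3 edges, delete both glued faces → V=13, E=28, F=17.
Check: V − E + F = 13 − 28 + 17 = 2.

17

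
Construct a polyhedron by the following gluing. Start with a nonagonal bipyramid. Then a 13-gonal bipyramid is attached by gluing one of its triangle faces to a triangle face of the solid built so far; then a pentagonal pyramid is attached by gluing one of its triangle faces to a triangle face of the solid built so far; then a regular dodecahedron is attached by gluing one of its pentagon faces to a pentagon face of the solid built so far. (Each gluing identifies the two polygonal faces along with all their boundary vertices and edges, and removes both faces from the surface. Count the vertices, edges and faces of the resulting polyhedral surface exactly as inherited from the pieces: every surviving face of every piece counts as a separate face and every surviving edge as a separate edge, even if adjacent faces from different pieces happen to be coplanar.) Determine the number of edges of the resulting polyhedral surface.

95

A nonagonal bipyramid: V=11, E=27, F=18.
Attach a 13-gonal bipyramid (V=15, E=39, F=26) along a 3-gon: merge 3 vertices and 3 edges, delete both glued faces → V=23, E=63, F=42.
Attach a pentagonal pyramid (V=6, E=10, F=6) along a 3-gon: merge 3 vertices and 3 edges, delete both glued faces → V=26, E=70, F=46.
Attach a regular dodecahedron (V=20, E=30, F=12) along a 5-gon: merge 5 vertices and 5 edges, delete both glued faces → V=41, E=95, F=56.
Check: V − E + F = 41 − 95 + 56 = 2.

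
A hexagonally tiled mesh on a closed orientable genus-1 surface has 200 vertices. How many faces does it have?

100

χ = 2 − 2·1 = 0, and every face is a hexagon so 6F = 2E.
V − E + F = 0 with E = 6F/2 gives 200 − (6/2 − 1)·F = 0, so F = 100 and E = 300.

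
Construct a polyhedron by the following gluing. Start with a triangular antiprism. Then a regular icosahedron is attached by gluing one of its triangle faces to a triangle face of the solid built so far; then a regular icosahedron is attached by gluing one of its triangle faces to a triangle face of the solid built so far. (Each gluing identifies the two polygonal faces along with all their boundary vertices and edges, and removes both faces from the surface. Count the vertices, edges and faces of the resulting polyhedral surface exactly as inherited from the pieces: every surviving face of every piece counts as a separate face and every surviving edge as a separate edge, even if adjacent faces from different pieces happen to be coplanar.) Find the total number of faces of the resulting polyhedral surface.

A triangular antiprism: V=6, E=12, F=8.
Attach a regular icosahedron (V=12, E=30, F=20) along a 3-gon: merge 3 vertices and 3 edges, delete both glued faces → V=15, E=39, F=26.
Attach a regular icosahedron (V=12, E=30, F=20) along a 3-gon: merge 3 vertices and 3 edges, delete both glued faces → V=24, E=66, F=44.
Check: V − E + F = 24 − 66 + 44 = 2.

44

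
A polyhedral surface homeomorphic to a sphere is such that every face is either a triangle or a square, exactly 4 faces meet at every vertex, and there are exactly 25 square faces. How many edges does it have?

62

Let x be the number of triangles; then F = 25 + x.
Edge–face incidences: 2E = 4·25 + 3·x = 100 + 3x.
Every vertex has degree 4, so 4V = 2E.
Euler: V − E + F = 2 ⇒ (2E)/4 − E + (25 + x) = 2.
Multiply by 8: 2·(2E) − 4·(2E) + 8·(25 + x) = 16, i.e. 200 + 8x − 2·(100 + 3x) = 16.
Collecting terms: 2x = 16, so x = 8.
Then 2E = 100 + 3·8 = 124, so E = 62, V = 2E/4 = 31, F = 25 + 8 = 33.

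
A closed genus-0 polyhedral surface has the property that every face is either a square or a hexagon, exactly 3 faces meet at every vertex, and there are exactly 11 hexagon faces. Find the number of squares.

6

Let x be the number of squares; then F = 11 + x.
Edge–face incidences: 2E = 6·11 + 4·x = 66 + 4x.
Every vertex has degree 3, so 3V = 2E.
Euler: V − E + F = 2 ⇒ (2E)/3 − E + (11 + x) = 2.
Multiply by 6: 2·(2E) − 3·(2E) + 6·(11 + x) = 12, i.e. 66 + 6x − (66 + 4x) = 12.
Collecting terms: 2x = 12, so x = 6.
Then 2E = 66 + 4·6 = 90, so E = 45, V = 2E/3 = 30, F = 11 + 6 = 17.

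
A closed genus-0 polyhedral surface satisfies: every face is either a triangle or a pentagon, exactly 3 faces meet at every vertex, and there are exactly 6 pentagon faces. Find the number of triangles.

Let x be the number of triangles; then F = 6 + x.
Edge–face incidences: 2E = 5·6 + 3·x = 30 + 3x.
Every vertex has degree 3, so 3V = 2E.
Euler: V − E + F = 2 ⇒ (2E)/3 − E + (6 + x) = 2.
Multiply by 6: 2·(2E) − 3·(2E) + 6·(6 + x) = 12, i.e. 36 + 6x − (30 + 3x) = 12.
Collecting terms: 3x + 6 = 12, so 3x = 6, so x = 2.
Then 2E = 30 + 3·2 = 36, so E = 18, V = 2E/3 = 12, F = 6 + 2 = 8.

2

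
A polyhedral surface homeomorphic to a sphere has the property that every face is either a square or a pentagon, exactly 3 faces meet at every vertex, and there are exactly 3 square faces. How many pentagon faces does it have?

Let x be the number of pentagons; then F = 3 + x.
Edge–face incidences: 2E = 4·3 + 5·x = 12 + 5x.
Every vertex has degree 3, so 3V = 2E.
Euler: V − E + F = 2 ⇒ (2E)/3 − E + (3 + x) = 2.
Multiply by 6: 2·(2E) − 3·(2E) + 6·(3 + x) = 12, i.e. 18 + 6x − (12 + 5x) = 12.
Collecting terms: x + 6 = 12, so x = 6.
Then 2E = 12 + 5·6 = 42, so E = 21, V = 2E/3 = 14, F = 3 + 6 = 9.

6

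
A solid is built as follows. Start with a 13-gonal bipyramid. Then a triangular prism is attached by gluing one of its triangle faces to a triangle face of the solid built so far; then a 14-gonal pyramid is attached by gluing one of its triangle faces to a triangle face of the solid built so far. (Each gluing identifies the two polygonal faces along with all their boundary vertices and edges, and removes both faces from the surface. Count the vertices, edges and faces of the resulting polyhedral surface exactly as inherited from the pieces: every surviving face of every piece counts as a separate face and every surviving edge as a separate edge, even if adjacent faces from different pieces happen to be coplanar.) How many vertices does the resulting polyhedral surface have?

30

A 13-gonal bipyramid: V=15, E=39, F=26.
Attach a triangular prism (V=6, E=9, F=5) along a 3-gon: merge 3 vertices and 3 edges, delete both glued faces → V=18, E=45, F=29.
Attach a 14-gonal pyramid (V=15, E=28, F=15) along a 3-gon: merge 3 vertices and 3 edges, delete both glued faces → V=30, E=70, F=42.
Check: V − E + F = 30 − 70 + 42 = 2.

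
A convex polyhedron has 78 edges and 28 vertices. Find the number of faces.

Here V − E + F = 2.
F = 2 − V + E = 2 − 28 + 78 = 52.

52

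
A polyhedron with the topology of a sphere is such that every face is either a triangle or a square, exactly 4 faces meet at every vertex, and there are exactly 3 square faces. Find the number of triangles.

Let x be the number of triangles; then F = 3 + x.
Edge–face incidences: 2E = 4·3 + 3·x = 12 + 3x.
Every vertex has degree 4, so 4V = 2E.
Euler: V − E + F = 2 ⇒ (2E)/4 − E + (3 + x) = 2.
Multiply by 8: 2·(2E) − 4·(2E) + 8·(3 + x) = 16, i.e. 24 + 8x − 2·(12 + 3x) = 16.
Collecting terms: 2x = 16, so x = 8.
Then 2E = 12 + 3·8 = 36, so E = 18, V = 2E/4 = 9, F = 3 + 8 = 11.

8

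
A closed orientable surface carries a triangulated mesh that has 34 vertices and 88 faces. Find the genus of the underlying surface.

6

Every face is a triangle, so 2E = 3·88 = 264, giving E = 132.
χ = V − E + F = 34 − 132 + 88 = -10.
For a closed orientable surface χ = 2 − 2g, so g = (2 − (-10))/2 = 6.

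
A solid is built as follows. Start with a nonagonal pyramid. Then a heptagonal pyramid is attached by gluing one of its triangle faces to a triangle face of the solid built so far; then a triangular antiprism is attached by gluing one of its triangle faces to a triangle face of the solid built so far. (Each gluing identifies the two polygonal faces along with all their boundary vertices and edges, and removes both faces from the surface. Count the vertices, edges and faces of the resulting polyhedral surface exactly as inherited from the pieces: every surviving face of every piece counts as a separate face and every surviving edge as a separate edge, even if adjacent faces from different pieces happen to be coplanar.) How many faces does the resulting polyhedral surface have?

22

A nonagonal pyramid: V=10, E=18, F=10.
Attach a heptagonal pyramid (V=8, E=14, F=8) along a 3-gon: merge 3 vertices and 3 edges, delete both glued faces → V=15, E=29, F=16.
Attach a triangular antiprism (V=6, E=12, F=8) along a 3-gon: merge 3 vertices and 3 edges, delete both glued faces → V=18, E=38, F=22.
Check: V − E + F = 18 − 38 + 22 = 2.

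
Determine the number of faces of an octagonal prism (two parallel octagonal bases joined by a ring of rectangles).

A prism on an n-gon has two n-gon bases and n rectangular sides: V = 2·8 = 16, E = 3·8 = 24, F = 8 + 2 = 10.

10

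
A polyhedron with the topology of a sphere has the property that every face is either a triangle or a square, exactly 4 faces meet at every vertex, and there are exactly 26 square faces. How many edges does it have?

Let x be the number of triangles; then F = 26 + x.
Edge–face incidences: 2E = 4·26 + 3·x = 104 + 3x.
Every vertex has degree 4, so 4V = 2E.
Euler: V − E + F = 2 ⇒ (2E)/4 − E + (26 + x) = 2.
Multiply by 8: 2·(2E) − 4·(2E) + 8·(26 + x) = 16, i.e. 208 + 8x − 2·(104 + 3x) = 16.
Collecting terms: 2x = 16, so x = 8.
Then 2E = 104 + 3·8 = 128, so E = 64, V = 2E/4 = 32, F = 26 + 8 = 34.

64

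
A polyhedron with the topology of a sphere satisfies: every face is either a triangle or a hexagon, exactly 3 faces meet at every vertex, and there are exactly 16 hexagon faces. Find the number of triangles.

4

Let x be the number of triangles; then F = 16 + x.
Edge–face incidences: 2E = 6·16 + 3·x = 96 + 3x.
Every vertex has degree 3, so 3V = 2E.
Euler: V − E + F = 2 ⇒ (2E)/3 − E + (16 + x) = 2.
Multiply by 6: 2·(2E) − 3·(2E) + 6·(16 + x) = 12, i.e. 96 + 6x − (96 + 3x) = 12.
Collecting terms: 3x = 12, so x = 4.
Then 2E = 96 + 3·4 = 108, so E = 54, V = 2E/3 = 36, F = 16 + 4 = 20.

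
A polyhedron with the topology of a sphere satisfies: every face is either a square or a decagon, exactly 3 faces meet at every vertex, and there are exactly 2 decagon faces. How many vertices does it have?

Let x be the number of squares; then F = 2 + x.
Edge–face incidences: 2E = 10·2 + 4·x = 20 + 4x.
Every vertex has degree 3, so 3V = 2E.
Euler: V − E + F = 2 ⇒ (2E)/3 − E + (2 + x) = 2.
Multiply by 6: 2·(2E) − 3·(2E) + 6·(2 + x) = 12, i.e. 12 + 6x − (20 + 4x) = 12.
Collecting terms: 2x − 8 = 12, so 2x = 20, so x = 10.
Then 2E = 20 + 4·10 = 60, so E = 30, V = 2E/3 = 20, F = 2 + 10 = 12.

20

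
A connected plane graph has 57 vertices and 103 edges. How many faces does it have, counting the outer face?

Euler's formula for a connected plane graph: V − E + F = 2, so F = 2 − 57 + 103 = 48.

48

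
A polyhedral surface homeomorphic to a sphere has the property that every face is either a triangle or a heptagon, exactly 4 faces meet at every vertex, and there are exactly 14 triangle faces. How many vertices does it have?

Let x be the number of heptagons; then F = 14 + x.
Edge–face incidences: 2E = 3·14 + 7·x = 42 + 7x.
Every vertex has degree 4, so 4V = 2E.
Euler: V − E + F = 2 ⇒ (2E)/4 − E + (14 + x) = 2.
Multiply by 8: 2·(2E) − 4·(2E) + 8·(14 + x) = 16, i.e. 112 + 8x − 2·(42 + 7x) = 16.
Collecting terms: −6x + 28 = 16, so −6x = −12, so x = 2.
Then 2E = 42 + 7·2 = 56, so E = 28, V = 2E/4 = 14, F = 14 + 2 = 16.

14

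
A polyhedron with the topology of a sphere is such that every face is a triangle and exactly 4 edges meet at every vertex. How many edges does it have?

Each face has 3 edges and each edge borders two faces, so 2E = 3F.
Each vertex has degree 4, so 4V = 2E and hence V = 3F/4.
Euler: V − E + F = 2 ⇒ (3F/4) − (3F/2) + F = 2.
Multiply by 8: (6 − 12 + 8)F = 16, i.e. 2F = 16.
So F = 8, E = 3·8/2 = 12, V = 3·8/4 = 6.

12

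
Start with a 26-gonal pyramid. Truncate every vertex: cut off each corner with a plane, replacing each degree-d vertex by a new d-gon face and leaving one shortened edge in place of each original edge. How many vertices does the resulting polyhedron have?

The base solid has V = 27, E = 52, F = 27.
Truncation replaces each original edge-end by a new vertex, so V′ = 2E = 104.
Each original edge survives, and each old vertex of degree d contributes d new edges; summing degrees gives Σd = 2E, so E′ = E + 2E = 3E = 156.
Each original face survives and each original vertex becomes one new face: F′ = F + V = 54.

104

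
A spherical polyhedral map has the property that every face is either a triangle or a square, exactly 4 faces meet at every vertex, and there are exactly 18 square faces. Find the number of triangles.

Let x be the number of triangles; then F = 18 + x.
Edge–face incidences: 2E = 4·18 + 3·x = 72 + 3x.
Every vertex has degree 4, so 4V = 2E.
Euler: V − E + F = 2 ⇒ (2E)/4 − E + (18 + x) = 2.
Multiply by 8: 2·(2E) − 4·(2E) + 8·(18 + x) = 16, i.e. 144 + 8x − 2·(72 + 3x) = 16.
Collecting terms: 2x = 16, so x = 8.
Then 2E = 72 + 3·8 = 96, so E = 48, V = 2E/4 = 24, F = 18 + 8 = 26.

8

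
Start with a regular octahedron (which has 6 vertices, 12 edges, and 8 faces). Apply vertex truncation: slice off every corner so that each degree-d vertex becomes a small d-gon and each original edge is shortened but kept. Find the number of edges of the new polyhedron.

Truncation replaces each original edge-end by a new vertex, so V′ = 2E = 24.
Each original edge survives, and each old vertex of degree d contributes d new edges; summing degrees gives Σd = 2E, so E′ = E + 2E = 3E = 36.
Each original face survives and each original vertex becomes one new face: F′ = F + V = 14.

36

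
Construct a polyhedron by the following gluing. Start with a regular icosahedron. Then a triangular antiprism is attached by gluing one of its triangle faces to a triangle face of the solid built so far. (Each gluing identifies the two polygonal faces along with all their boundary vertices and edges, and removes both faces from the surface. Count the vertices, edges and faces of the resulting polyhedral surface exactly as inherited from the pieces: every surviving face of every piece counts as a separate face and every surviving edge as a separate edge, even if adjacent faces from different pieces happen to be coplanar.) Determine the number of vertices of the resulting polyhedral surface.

A regular icosahedron: V=12, E=30, F=20.
Attach a triangular antiprism (V=6, E=12, F=8) along a 3-gon: merge 3 vertices and 3 edges, delete both glued faces → V=15, E=39, F=26.
Check: V − E + F = 15 − 39 + 26 = 2.

15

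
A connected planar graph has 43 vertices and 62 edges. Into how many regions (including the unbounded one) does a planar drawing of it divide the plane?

Euler's formula for a connected plane graph: V − E + F = 2, so F = 2 − 43 + 62 = 21.

21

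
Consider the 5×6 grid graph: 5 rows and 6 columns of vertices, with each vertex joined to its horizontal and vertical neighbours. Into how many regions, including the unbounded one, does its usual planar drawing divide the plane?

21

The grid has V = 5·6 = 30 vertices and E = 5·5 + 6·4 = 49 edges.
F = 2 − V + E = 2 − 30 + 49 = 21.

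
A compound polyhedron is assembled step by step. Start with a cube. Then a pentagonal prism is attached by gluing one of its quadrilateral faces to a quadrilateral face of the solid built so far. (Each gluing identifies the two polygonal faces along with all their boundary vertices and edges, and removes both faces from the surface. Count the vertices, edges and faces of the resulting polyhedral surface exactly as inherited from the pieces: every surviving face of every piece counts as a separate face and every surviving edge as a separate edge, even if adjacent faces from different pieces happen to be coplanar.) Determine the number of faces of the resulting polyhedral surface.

11

A cube: V=8, E=12, F=6.
Attach a pentagonal prism (V=10, E=15, F=7) along a 4-gon: merge 4 vertices and 4 edges, delete both glued faces → V=14, E=23, F=11.
Check: V − E + F = 14 − 23 + 11 = 2.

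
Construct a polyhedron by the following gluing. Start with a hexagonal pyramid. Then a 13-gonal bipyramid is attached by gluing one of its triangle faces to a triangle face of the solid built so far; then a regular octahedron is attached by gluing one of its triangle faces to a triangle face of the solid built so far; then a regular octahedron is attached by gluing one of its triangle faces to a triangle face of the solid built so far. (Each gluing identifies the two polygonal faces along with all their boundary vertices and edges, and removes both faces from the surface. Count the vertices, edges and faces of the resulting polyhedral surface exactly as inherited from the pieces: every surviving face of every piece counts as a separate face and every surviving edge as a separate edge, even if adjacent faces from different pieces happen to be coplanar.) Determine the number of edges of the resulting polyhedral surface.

A hexagonal pyramid: V=7, E=12, F=7.
Attach a 13-gonal bipyramid (V=15, E=39, F=26) along a 3-gon: merge 3 vertices and 3 edges, delete both glued faces → V=19, E=48, F=31.
Attach a regular octahedron (V=6, E=12, F=8) along a 3-gon: merge 3 vertices and 3 edges, delete both glued faces → V=22, E=57, F=37.
Attach a regular octahedron (V=6, E=12, F=8) along a 3-gon: merge 3 vertices and 3 edges, delete both glued faces → V=25, E=66, F=43.
Check: V − E + F = 25 − 66 + 43 = 2.

66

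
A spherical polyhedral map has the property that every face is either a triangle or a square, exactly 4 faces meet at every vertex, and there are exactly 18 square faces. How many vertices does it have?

24

Let x be the number of triangles; then F = 18 + x.
Edge–face incidences: 2E = 4·18 + 3·x = 72 + 3x.
Every vertex has degree 4, so 4V = 2E.
Euler: V − E + F = 2 ⇒ (2E)/4 − E + (18 + x) = 2.
Multiply by 8: 2·(2E) − 4·(2E) + 8·(18 + x) = 16, i.e. 144 + 8x − 2·(72 + 3x) = 16.
Collecting terms: 2x = 16, so x = 8.
Then 2E = 72 + 3·8 = 96, so E = 48, V = 2E/4 = 24, F = 18 + 8 = 26.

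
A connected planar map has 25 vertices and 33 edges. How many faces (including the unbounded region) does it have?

10

Euler's formula for a connected plane graph: V − E + F = 2, so F = 2 − 25 + 33 = 10.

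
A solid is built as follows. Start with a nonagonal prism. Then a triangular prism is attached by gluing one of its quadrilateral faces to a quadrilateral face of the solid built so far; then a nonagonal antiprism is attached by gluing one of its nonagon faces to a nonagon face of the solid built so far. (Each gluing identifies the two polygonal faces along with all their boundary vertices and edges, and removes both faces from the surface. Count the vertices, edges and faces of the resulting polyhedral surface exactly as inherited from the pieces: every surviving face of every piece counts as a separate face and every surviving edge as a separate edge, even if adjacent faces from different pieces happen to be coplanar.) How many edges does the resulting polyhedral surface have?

A nonagonal prism: V=18, E=27, F=11.
Attach a triangular prism (V=6, E=9, F=5) along a 4-gon: merge 4 vertices and 4 edges, delete both glued faces → V=20, E=32, F=14.
Attach a nonagonal antiprism (V=18, E=36, F=20) along a 9-gon: merge 9 vertices and 9 edges, delete both glued faces → V=29, E=59, F=32.
Check: V − E + F = 29 − 59 + 32 = 2.

59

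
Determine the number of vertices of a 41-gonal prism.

82

A prism on an n-gon has two n-gon bases and n rectangular sides: V = 2·41 = 82, E = 3·41 = 123, F = 41 + 2 = 43.
Check: V − E + F = 82 − 123 + 43 = 2.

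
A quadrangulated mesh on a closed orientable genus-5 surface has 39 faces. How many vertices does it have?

χ = 2 − 2·5 = -8, and every face is a square so 4F = 2E.
E = 4·39/2 = 78. Then V = -8 + E − F = -8 + 78 − 39 = 31.

31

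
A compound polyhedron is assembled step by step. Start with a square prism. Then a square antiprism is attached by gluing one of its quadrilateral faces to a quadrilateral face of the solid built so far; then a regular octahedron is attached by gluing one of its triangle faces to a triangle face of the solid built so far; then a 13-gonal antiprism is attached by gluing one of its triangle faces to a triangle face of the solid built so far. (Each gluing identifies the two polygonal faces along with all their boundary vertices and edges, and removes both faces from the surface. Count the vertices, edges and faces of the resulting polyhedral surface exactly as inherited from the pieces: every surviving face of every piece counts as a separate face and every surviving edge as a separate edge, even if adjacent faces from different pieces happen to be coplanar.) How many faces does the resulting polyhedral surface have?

46

A square prism: V=8, E=12, F=6.
Attach a square antiprism (V=8, E=16, F=10) along a 4-gon: merge 4 vertices and 4 edges, delete both glued faces → V=12, E=24, F=14.
Attach a regular octahedron (V=6, E=12, F=8) along a 3-gon: merge 3 vertices and 3 edges, delete both glued faces → V=15, E=33, F=20.
Attach a 13-gonal antiprism (V=26, E=52, F=28) along a 3-gon: merge 3 vertices and 3 edges, delete both glued faces → V=38, E=82, F=46.
Check: V − E + F = 38 − 82 + 46 = 2.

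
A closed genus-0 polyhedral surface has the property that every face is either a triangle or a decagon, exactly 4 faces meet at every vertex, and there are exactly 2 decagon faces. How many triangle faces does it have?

Let x be the number of triangles; then F = 2 + x.
Edge–face incidences: 2E = 10·2 + 3·x = 20 + 3x.
Every vertex has degree 4, so 4V = 2E.
Euler: V − E + F = 2 ⇒ (2E)/4 − E + (2 + x) = 2.
Multiply by 8: 2·(2E) − 4·(2E) + 8·(2 + x) = 16, i.e. 16 + 8x − 2·(20 + 3x) = 16.
Collecting terms: 2x − 24 = 16, so 2x = 40, so x = 20.
Then 2E = 20 + 3·20 = 80, so E = 40, V = 2E/4 = 20, F = 2 + 20 = 22.

20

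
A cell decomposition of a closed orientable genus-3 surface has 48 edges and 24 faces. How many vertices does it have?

20

For a closed orientable surface of genus 3, χ = 2 − 2·3 = -4.
V = -4 + E − F = -4 + 48 − 24 = 20.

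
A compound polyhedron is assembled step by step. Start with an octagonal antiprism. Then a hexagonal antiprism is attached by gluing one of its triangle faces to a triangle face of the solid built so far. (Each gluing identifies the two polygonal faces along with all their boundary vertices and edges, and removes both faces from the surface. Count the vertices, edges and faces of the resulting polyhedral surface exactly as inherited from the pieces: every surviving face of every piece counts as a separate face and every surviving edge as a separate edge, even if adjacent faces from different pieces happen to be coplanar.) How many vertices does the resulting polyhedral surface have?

An octagonal antiprism: V=16, E=32, F=18.
Attach a hexagonal antiprism (V=12, E=24, F=14) along a 3-gon: merge 3 vertices and 3 edges, delete both glued faces → V=25, E=53, F=30.
Check: V − E + F = 25 − 53 + 30 = 2.

25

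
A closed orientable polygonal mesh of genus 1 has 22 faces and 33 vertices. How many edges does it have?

55

For a closed orientable surface of genus 1, χ = 2 − 2·1 = 0.
E = V + F − (0) = 33 + 22 − (0) = 55.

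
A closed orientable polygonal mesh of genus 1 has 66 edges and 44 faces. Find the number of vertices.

22

For a closed orientable surface of genus 1, χ = 2 − 2·1 = 0.
V = 0 + E − F = 0 + 66 − 44 = 22.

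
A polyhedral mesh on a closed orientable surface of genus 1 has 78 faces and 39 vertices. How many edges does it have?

117

For a closed orientable surface of genus 1, χ = 2 − 2·1 = 0.
E = V + F − (0) = 39 + 78 − (0) = 117.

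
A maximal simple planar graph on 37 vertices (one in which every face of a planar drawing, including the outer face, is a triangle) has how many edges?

105

In a plane triangulation 3F = 2E and V − E + F = 2, so E = 3V − 6 = 3·37 − 6 = 105.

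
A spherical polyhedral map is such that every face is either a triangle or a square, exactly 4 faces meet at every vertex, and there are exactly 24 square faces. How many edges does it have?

60

Let x be the number of triangles; then F = 24 + x.
Edge–face incidences: 2E = 4·24 + 3·x = 96 + 3x.
Every vertex has degree 4, so 4V = 2E.
Euler: V − E + F = 2 ⇒ (2E)/4 − E + (24 + x) = 2.
Multiply by 8: 2·(2E) − 4·(2E) + 8·(24 + x) = 16, i.e. 192 + 8x − 2·(96 + 3x) = 16.
Collecting terms: 2x = 16, so x = 8.
Then 2E = 96 + 3·8 = 120, so E = 60, V = 2E/4 = 30, F = 24 + 8 = 32.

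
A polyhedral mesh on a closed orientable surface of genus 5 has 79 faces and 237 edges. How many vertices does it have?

150

For a closed orientable surface of genus 5, χ = 2 − 2·5 = -8.
V = -8 + E − F = -8 + 237 − 79 = 150.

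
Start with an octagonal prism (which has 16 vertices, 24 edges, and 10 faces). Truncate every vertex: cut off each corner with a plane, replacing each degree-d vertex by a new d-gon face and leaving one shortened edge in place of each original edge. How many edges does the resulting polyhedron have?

Truncation replaces each original edge-end by a new vertex, so V′ = 2E = 48.
Each original edge survives, and each old vertex of degree d contributes d new edges; summing degrees gives Σd = 2E, so E′ = E + 2E = 3E = 72.
Each original face survives and each original vertex becomes one new face: F′ = F + V = 26.

72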